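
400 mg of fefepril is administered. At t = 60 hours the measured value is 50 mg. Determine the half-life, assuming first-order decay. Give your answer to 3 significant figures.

20.0 hours

A/A₀ = 50/400 ≈ 0.125.
n = log₂(8) ≈ 3 half-lives elapsed in 60 hours.
t½ = 60/3 ≈ 20 hours.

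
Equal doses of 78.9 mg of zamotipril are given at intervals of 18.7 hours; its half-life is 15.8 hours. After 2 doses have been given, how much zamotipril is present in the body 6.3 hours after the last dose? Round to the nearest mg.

The 2 doses were given 25, 6.3 hours ago.
Total = 78.9·(1/2)^(25/15.8) + 78.9·(1/2)^(6.3/15.8)
      = 26.349 + 59.848 ≈ 86.196 mg.

86 mg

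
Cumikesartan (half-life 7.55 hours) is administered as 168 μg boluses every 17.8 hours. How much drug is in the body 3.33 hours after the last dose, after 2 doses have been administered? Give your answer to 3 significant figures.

The 2 doses were given 21.13, 3.33 hours ago.
Total = 168·(1/2)^(21.13/7.55) + 168·(1/2)^(3.33/7.55)
      = 24.145 + 123.75 ≈ 147.89 μg.

148 μg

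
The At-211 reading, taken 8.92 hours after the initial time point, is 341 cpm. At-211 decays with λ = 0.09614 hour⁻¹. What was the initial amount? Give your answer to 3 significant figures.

t½ = ln 2 / λ = 0.69315 / 0.09614 ≈ 7.2098 hours.
Number of half-lives elapsed: n = 8.92/7.2098 ≈ 1.2372.
A₀ = A × 2^n = 341 × 2^1.2372 = 341 × 2.3574 ≈ 803.88 cpm.

804 cpm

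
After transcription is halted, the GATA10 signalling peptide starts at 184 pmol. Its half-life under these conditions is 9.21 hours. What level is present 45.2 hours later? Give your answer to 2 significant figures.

Number of half-lives: n = 45.2/9.21 ≈ 4.9077.
Remaining = 184 × (1/2)^4.9077 = 184 × 0.033314 ≈ 6.1299 pmol.

6.1 pmol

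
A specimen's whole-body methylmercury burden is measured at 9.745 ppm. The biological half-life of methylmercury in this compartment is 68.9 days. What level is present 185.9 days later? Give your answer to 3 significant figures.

1.50 ppm

Number of half-lives: n = 185.9/68.9 ≈ 2.6981.
Remaining = 9.745 × (1/2)^2.6981 = 9.745 × 0.15409 ≈ 1.5017 ppm.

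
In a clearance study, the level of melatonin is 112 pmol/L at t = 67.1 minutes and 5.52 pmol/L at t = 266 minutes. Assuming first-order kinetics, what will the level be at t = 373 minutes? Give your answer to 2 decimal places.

1.09 pmol/L

Over Δt = 266 − 67.1 = 198.9 minutes, the level fell by a factor of 112/5.52 ≈ 20.29.
n = log₂(20.29) ≈ 4.3427 half-lives, so t½ = 198.9/4.3427 ≈ 45.801 minutes.
From t = 266 to t = 373: 5.52 × (1/2)^((373−266)/45.801) ≈ 1.0931 pmol/L.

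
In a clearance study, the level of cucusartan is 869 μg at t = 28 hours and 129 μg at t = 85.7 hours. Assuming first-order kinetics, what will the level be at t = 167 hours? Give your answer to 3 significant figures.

8.78 μg

Over Δt = 85.7 − 28 = 57.7 hours, the level fell by a factor of 869/129 ≈ 6.7364.
n = log₂(6.7364) ≈ 2.752 half-lives, so t½ = 57.7/2.752 ≈ 20.967 hours.
From t = 85.7 to t = 167: 129 × (1/2)^((167−85.7)/20.967) ≈ 8.7765 μg.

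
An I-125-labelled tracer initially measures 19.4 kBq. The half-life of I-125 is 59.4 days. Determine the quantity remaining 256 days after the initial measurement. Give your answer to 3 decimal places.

Number of half-lives: n = 256/59.4 ≈ 4.3098.
Remaining = 19.4 × (1/2)^4.3098 = 19.4 × 0.050423 ≈ 0.97821 kBq.

0.978 kBq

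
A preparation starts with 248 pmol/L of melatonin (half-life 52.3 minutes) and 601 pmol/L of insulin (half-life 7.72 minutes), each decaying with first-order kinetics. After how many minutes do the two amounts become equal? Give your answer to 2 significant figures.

12 minutes

Set 248·(1/2)^(t/52.3) = 601·(1/2)^(t/7.72).
Taking log₂: log₂(248/601) = t·(1/52.3 − 1/7.72).
log₂(0.41265) = -1.277; 1/52.3 − 1/7.72 = -0.11041.
t = -1.277 / -0.11041 ≈ 11.566 minutes.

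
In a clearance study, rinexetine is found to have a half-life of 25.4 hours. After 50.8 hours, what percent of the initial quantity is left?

n = 50.8/25.4 ≈ 2 half-lives.
Fraction remaining = (1/2)^2 ≈ 0.25, i.e. 25%.

25%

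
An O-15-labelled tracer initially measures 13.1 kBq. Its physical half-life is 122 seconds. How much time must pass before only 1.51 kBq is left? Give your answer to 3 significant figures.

380 seconds

Fraction remaining = 1.51/13.1 ≈ 0.11527.
n = log₂(13.1/1.51) = ln(8.6755)/ln 2 ≈ 3.1169 half-lives.
t = n × t½ = 3.1169 × 122 ≈ 380.27 seconds.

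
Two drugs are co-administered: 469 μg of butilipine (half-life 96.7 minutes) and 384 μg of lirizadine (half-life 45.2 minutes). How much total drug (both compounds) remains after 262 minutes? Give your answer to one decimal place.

butilipine: 469 × (1/2)^(262/96.7) = 469 × (1/2)^2.7094 ≈ 71.707 μg.
lirizadine: 384 × (1/2)^(262/45.2) = 384 × (1/2)^5.7965 ≈ 6.9091 μg.
Total = 71.707 + 6.9091 ≈ 78.616 μg.

78.6 μg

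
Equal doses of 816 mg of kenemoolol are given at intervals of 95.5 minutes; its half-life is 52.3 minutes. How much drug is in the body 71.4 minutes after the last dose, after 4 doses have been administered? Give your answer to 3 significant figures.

The 4 doses were given 357.9, 262.4, 166.9, 71.4 minutes ago.
Total = 816·(1/2)^(357.9/52.3) + 816·(1/2)^(262.4/52.3) + 816·(1/2)^(166.9/52.3) + 816·(1/2)^(71.4/52.3)
      = 7.1069 + 25.198 + 89.339 + 316.76 ≈ 438.4 mg.

438 mg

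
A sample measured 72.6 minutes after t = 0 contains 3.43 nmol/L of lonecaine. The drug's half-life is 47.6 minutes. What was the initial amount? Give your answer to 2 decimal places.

Number of half-lives elapsed: n = 72.6/47.6 ≈ 1.5252.
A₀ = A × 2^n = 3.43 × 2^1.5252 = 3.43 × 2.8783 ≈ 9.8725 nmol/L.

9.87 nmol/L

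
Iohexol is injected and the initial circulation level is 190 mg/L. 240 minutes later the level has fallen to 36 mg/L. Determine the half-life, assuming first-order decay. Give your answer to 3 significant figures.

A/A₀ = 36/190 ≈ 0.18947.
n = log₂(5.2778) ≈ 2.3999 half-lives elapsed in 240 minutes.
t½ = 240/2.3999 ≈ 100 minutes.

100 minutes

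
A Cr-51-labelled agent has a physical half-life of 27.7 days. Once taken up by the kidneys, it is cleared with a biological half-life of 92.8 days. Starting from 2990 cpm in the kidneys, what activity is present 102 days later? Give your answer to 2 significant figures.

1/t_eff = 1/t_phys + 1/t_biol = 1/27.7 + 1/92.8 = 0.046877 per day.
t_eff = 27.7 × 92.8 / (27.7 + 92.8) ≈ 21.332 days.
Remaining = 2990 × (1/2)^(102/21.332) = 2990 × (1/2)^4.7814 ≈ 108.72 cpm.

110 cpm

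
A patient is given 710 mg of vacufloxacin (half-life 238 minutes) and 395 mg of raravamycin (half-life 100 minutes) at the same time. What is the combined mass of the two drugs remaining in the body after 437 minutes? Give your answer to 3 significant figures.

vacufloxacin: 710 × (1/2)^(437/238) = 710 × (1/2)^1.8361 ≈ 198.85 mg.
raravamycin: 395 × (1/2)^(437/100) = 395 × (1/2)^4.37 ≈ 19.103 mg.
Total = 198.85 + 19.103 ≈ 217.95 mg.

218 mg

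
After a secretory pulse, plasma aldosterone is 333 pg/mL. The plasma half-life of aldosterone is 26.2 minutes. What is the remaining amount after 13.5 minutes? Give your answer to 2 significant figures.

Number of half-lives: n = 13.5/26.2 ≈ 0.51527.
Remaining = 333 × (1/2)^0.51527 = 333 × 0.69966 ≈ 232.99 pg/mL.

230 pg/mL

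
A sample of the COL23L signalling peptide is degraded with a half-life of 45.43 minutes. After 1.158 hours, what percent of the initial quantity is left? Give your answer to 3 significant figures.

34.6%

1.158 hours = 69.48 minutes.
n = 69.48/45.43 ≈ 1.5294 half-lives.
Fraction remaining = (1/2)^1.5294 ≈ 0.34642, i.e. 34.642%.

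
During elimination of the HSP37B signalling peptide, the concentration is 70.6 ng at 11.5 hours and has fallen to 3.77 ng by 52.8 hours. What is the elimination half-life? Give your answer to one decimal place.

Over Δt = 52.8 − 11.5 = 41.3 hours, the level fell by a factor of 70.6/3.77 ≈ 18.727.
n = log₂(18.727) ≈ 4.227 half-lives, so t½ = 41.3/4.227 ≈ 9.7704 hours.

9.8 hours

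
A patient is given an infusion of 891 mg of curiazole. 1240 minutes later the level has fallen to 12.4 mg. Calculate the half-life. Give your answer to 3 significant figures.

A/A₀ = 12.4/891 ≈ 0.013917.
n = log₂(71.855) ≈ 6.167 half-lives elapsed in 1240 minutes.
t½ = 1240/6.167 ≈ 201.07 minutes.

201 minutes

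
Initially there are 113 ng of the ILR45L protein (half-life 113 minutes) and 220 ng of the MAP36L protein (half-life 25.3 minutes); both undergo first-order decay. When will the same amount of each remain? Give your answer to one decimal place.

31.3 minutes

Set 113·(1/2)^(t/113) = 220·(1/2)^(t/25.3).
Taking log₂: log₂(113/220) = t·(1/113 − 1/25.3).
log₂(0.51364) = -0.96118; 1/113 − 1/25.3 = -0.030676.
t = -0.96118 / -0.030676 ≈ 31.333 minutes.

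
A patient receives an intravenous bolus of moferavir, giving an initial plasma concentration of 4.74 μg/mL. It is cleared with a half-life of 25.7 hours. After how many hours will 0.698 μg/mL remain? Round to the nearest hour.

71 hours

Fraction remaining = 0.698/4.74 ≈ 0.14726.
n = log₂(4.74/0.698) = ln(6.7908)/ln 2 ≈ 2.7636 half-lives.
t = n × t½ = 2.7636 × 25.7 ≈ 71.024 hours.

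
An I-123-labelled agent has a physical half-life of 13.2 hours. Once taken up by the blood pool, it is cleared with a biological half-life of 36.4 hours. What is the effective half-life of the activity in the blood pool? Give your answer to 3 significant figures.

1/t_eff = 1/t_phys + 1/t_biol = 1/13.2 + 1/36.4 = 0.10323 per hour.
t_eff = 13.2 × 36.4 / (13.2 + 36.4) ≈ 9.6871 hours.

9.69 hours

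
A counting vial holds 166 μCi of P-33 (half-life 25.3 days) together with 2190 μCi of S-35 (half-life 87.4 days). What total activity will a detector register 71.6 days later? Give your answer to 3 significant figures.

1260 μCi

P-33: 166 × (1/2)^(71.6/25.3) = 166 × (1/2)^2.83 ≈ 23.344 μCi.
S-35: 2190 × (1/2)^(71.6/87.4) = 2190 × (1/2)^0.81922 ≈ 1241.2 μCi.
Total = 23.344 + 1241.2 ≈ 1264.5 μCi.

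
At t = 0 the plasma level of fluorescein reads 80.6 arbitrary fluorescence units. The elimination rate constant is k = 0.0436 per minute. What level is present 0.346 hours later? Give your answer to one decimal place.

t½ = ln 2 / k = 0.69315 / 0.0436 ≈ 15.898 minutes.
Convert the elapsed time: 0.346 hours = 20.76 minutes.
Number of half-lives: n = 20.76/15.898 ≈ 1.3058.
Remaining = 80.6 × (1/2)^1.3058 = 80.6 × 0.40449 ≈ 32.602 arbitrary fluorescence units.

32.6 arbitrary fluorescence units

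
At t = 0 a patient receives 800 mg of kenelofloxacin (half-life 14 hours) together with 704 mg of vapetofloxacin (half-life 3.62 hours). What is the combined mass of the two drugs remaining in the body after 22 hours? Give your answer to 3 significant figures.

kenelofloxacin: 800 × (1/2)^(22/14) = 800 × (1/2)^1.5714 ≈ 269.18 mg.
vapetofloxacin: 704 × (1/2)^(22/3.62) = 704 × (1/2)^6.0773 ≈ 10.426 mg.
Total = 269.18 + 10.426 ≈ 279.61 mg.

280 mg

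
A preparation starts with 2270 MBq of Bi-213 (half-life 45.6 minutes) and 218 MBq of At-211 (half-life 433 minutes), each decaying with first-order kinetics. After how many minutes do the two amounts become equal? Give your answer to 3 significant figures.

172 minutes

Set 2270·(1/2)^(t/45.6) = 218·(1/2)^(t/433).
Taking log₂: log₂(2270/218) = t·(1/45.6 − 1/433).
log₂(10.413) = 3.3803; 1/45.6 − 1/433 = 0.01962.
t = 3.3803 / 0.01962 ≈ 172.28 minutes.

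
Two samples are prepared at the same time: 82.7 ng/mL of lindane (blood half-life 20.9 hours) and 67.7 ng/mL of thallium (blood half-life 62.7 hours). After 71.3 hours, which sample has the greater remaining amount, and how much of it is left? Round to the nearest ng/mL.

lindane: 82.7 × (1/2)^3.4115 ≈ 7.7722 ng/mL.
thallium: 67.7 × (1/2)^1.1372 ≈ 30.78 ng/mL.
Thallium has more remaining, at ≈ 30.78 ng/mL.

thallium, 31 ng/mL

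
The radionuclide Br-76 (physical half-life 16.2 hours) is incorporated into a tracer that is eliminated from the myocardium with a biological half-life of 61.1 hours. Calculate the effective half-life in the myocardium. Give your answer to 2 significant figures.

13 hours

1/t_eff = 1/t_phys + 1/t_biol = 1/16.2 + 1/61.1 = 0.078095 per hour.
t_eff = 16.2 × 61.1 / (16.2 + 61.1) ≈ 12.805 hours.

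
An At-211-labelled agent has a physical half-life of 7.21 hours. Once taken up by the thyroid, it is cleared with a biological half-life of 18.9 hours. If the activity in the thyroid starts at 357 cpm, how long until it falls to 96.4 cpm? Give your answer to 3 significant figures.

1/t_eff = 1/t_phys + 1/t_biol = 1/7.21 + 1/18.9 = 0.19161 per hour.
t_eff = 7.21 × 18.9 / (7.21 + 18.9) ≈ 5.219 hours.
n = log₂(357/96.4) ≈ 1.8888; t = 1.8888 × 5.219 ≈ 9.8578 hours.

9.86 hours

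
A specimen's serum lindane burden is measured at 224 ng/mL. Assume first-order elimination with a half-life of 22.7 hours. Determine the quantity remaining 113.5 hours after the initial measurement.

Elapsed time is 5 half-lives (113.5/22.7).
Each half-life halves the amount: 224 × (1/2)^5 = 224/32 = 7 ng/mL.

7 ng/mL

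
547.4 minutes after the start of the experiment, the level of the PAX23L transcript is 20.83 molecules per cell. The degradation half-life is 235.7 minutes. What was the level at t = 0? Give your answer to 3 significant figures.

Number of half-lives elapsed: n = 547.4/235.7 ≈ 2.3224.
A₀ = A × 2^n = 20.83 × 2^2.3224 = 20.83 × 5.0018 ≈ 104.19 molecules per cell.

104 molecules per cell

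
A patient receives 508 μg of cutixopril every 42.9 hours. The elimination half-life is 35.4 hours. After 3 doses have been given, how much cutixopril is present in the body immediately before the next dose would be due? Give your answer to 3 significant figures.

The 3 doses were given 128.7, 85.8, 42.9 hours ago.
Total = 508·(1/2)^(128.7/35.4) + 508·(1/2)^(85.8/35.4) + 508·(1/2)^(42.9/35.4)
      = 40.873 + 94.678 + 219.31 ≈ 354.86 μg.

355 μg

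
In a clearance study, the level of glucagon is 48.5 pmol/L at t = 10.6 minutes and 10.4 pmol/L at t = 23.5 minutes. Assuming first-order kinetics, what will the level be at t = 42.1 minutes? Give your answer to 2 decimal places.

1.13 pmol/L

Over Δt = 23.5 − 10.6 = 12.9 minutes, the level fell by a factor of 48.5/10.4 ≈ 4.6635.
n = log₂(4.6635) ≈ 2.2214 half-lives, so t½ = 12.9/2.2214 ≈ 5.8071 minutes.
From t = 23.5 to t = 42.1: 10.4 × (1/2)^((42.1−23.5)/5.8071) ≈ 1.1294 pmol/L.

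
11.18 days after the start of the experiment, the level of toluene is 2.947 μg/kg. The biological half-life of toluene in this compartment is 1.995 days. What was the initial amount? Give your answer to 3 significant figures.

143 μg/kg

Number of half-lives elapsed: n = 11.18/1.995 ≈ 5.604.
A₀ = A × 2^n = 2.947 × 2^5.604 = 2.947 × 48.638 ≈ 143.34 μg/kg.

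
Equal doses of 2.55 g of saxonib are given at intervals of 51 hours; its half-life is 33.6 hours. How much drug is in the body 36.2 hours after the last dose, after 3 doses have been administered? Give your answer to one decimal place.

The 3 doses were given 138.2, 87.2, 36.2 hours ago.
Total = 2.55·(1/2)^(138.2/33.6) + 2.55·(1/2)^(87.2/33.6) + 2.55·(1/2)^(36.2/33.6)
      = 0.14736 + 0.42198 + 1.2084 ≈ 1.7778 g.

1.8 g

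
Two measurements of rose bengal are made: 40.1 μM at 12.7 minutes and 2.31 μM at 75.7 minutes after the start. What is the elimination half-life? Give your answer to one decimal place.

Over Δt = 75.7 − 12.7 = 63 minutes, the level fell by a factor of 40.1/2.31 ≈ 17.359.
n = log₂(17.359) ≈ 4.1176 half-lives, so t½ = 63/4.1176 ≈ 15.3 minutes.

15.3 minutes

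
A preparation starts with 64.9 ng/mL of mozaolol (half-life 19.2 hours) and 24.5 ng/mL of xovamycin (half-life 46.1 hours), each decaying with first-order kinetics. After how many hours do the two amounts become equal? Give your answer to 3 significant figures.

Set 64.9·(1/2)^(t/19.2) = 24.5·(1/2)^(t/46.1).
Taking log₂: log₂(64.9/24.5) = t·(1/19.2 − 1/46.1).
log₂(2.649) = 1.4054; 1/19.2 − 1/46.1 = 0.030391.
t = 1.4054 / 0.030391 ≈ 46.245 hours.

46.2 hours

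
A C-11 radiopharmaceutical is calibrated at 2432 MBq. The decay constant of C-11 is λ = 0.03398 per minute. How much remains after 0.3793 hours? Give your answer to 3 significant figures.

1120 MBq

t½ = ln 2 / λ = 0.69315 / 0.03398 ≈ 20.399 minutes.
Convert the elapsed time: 0.3793 hours = 22.758 minutes.
Number of half-lives: n = 22.758/20.399 ≈ 1.1157.
Remaining = 2432 × (1/2)^1.1157 = 2432 × 0.46148 ≈ 1122.3 MBq.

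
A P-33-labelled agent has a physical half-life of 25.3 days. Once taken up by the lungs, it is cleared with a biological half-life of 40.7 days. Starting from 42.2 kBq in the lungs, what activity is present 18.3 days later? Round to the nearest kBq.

19 kBq

1/t_eff = 1/t_phys + 1/t_biol = 1/25.3 + 1/40.7 = 0.064096 per day.
t_eff = 25.3 × 40.7 / (25.3 + 40.7) ≈ 15.602 days.
Remaining = 42.2 × (1/2)^(18.3/15.602) = 42.2 × (1/2)^1.173 ≈ 18.716 kBq.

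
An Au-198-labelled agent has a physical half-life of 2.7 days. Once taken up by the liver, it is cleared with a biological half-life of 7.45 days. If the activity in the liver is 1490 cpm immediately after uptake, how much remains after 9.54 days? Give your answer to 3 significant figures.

53.0 cpm

1/t_eff = 1/t_phys + 1/t_biol = 1/2.7 + 1/7.45 = 0.5046 per day.
t_eff = 2.7 × 7.45 / (2.7 + 7.45) ≈ 1.9818 days.
Remaining = 1490 × (1/2)^(9.54/1.9818) = 1490 × (1/2)^4.8139 ≈ 52.975 cpm.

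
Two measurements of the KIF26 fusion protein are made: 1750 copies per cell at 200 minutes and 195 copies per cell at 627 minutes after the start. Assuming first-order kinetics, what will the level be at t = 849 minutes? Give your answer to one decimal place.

62.3 copies per cell

Over Δt = 627 − 200 = 427 minutes, the level fell by a factor of 1750/195 ≈ 8.9744.
n = log₂(8.9744) ≈ 3.1658 half-lives, so t½ = 427/3.1658 ≈ 134.88 minutes.
From t = 627 to t = 849: 195 × (1/2)^((849−627)/134.88) ≈ 62.311 copies per cell.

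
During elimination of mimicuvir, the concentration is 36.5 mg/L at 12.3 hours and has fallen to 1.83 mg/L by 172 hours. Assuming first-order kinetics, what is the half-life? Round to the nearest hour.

Over Δt = 172 − 12.3 = 159.7 hours, the level fell by a factor of 36.5/1.83 ≈ 19.945.
n = log₂(19.945) ≈ 4.318 half-lives, so t½ = 159.7/4.318 ≈ 36.985 hours.

37 hours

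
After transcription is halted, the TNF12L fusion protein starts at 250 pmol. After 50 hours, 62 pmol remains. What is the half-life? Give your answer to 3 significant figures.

A/A₀ = 62/250 ≈ 0.248.
n = log₂(4.0323) ≈ 2.0116 half-lives elapsed in 50 hours.
t½ = 50/2.0116 ≈ 24.856 hours.

24.9 hours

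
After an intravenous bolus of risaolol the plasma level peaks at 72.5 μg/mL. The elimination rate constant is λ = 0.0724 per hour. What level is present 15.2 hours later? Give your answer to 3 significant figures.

24.1 μg/mL

t½ = ln 2 / λ = 0.69315 / 0.0724 ≈ 9.5739 hours.
Number of half-lives: n = 15.2/9.5739 ≈ 1.5877.
Remaining = 72.5 × (1/2)^1.5877 = 72.5 × 0.33271 ≈ 24.122 μg/mL.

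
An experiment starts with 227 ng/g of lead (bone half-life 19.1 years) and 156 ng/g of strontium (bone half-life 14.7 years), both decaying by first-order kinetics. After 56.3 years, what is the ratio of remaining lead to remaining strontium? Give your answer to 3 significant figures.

2.68

lead: 227 × (1/2)^(56.3/19.1) = 227 × (1/2)^2.9476 ≈ 29.424 ng/g.
strontium: 156 × (1/2)^(56.3/14.7) = 156 × (1/2)^3.8299 ≈ 10.97 ng/g.
Ratio ≈ 29.424 / 10.97 ≈ 2.6822.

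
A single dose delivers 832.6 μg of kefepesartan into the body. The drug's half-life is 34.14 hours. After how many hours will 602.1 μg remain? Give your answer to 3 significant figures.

Fraction remaining = 602.1/832.6 ≈ 0.72316.
n = log₂(832.6/602.1) = ln(1.3828)/ln 2 ≈ 0.46762 half-lives.
t = n × t½ = 0.46762 × 34.14 ≈ 15.965 hours.

16.0 hours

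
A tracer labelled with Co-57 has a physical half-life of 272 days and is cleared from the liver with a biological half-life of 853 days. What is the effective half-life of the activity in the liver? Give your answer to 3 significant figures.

1/t_eff = 1/t_phys + 1/t_biol = 1/272 + 1/853 = 0.0048488 per day.
t_eff = 272 × 853 / (272 + 853) ≈ 206.24 days.

206 days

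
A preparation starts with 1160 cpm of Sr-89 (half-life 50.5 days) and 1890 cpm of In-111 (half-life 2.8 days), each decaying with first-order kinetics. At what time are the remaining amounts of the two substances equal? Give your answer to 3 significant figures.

2.09 days

Set 1160·(1/2)^(t/50.5) = 1890·(1/2)^(t/2.8).
Taking log₂: log₂(1160/1890) = t·(1/50.5 − 1/2.8).
log₂(0.61376) = -0.70426; 1/50.5 − 1/2.8 = -0.33734.
t = -0.70426 / -0.33734 ≈ 2.0877 days.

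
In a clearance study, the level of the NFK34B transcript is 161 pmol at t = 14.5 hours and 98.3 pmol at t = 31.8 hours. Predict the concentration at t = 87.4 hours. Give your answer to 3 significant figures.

20.1 pmol

Over Δt = 31.8 − 14.5 = 17.3 hours, the level fell by a factor of 161/98.3 ≈ 1.6378.
n = log₂(1.6378) ≈ 0.7118 half-lives, so t½ = 17.3/0.7118 ≈ 24.305 hours.
From t = 31.8 to t = 87.4: 98.3 × (1/2)^((87.4−31.8)/24.305) ≈ 20.133 pmol.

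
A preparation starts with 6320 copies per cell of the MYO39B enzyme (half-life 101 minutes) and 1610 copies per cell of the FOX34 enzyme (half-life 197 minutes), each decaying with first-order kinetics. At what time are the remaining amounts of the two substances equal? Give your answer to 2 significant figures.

410 minutes

Set 6320·(1/2)^(t/101) = 1610·(1/2)^(t/197).
Taking log₂: log₂(6320/1610) = t·(1/101 − 1/197).
log₂(3.9255) = 1.9729; 1/101 − 1/197 = 0.0048248.
t = 1.9729 / 0.0048248 ≈ 408.9 minutes.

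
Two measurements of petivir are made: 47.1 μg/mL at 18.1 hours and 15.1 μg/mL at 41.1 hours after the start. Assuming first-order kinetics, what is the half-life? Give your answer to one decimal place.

14.0 hours

Over Δt = 41.1 − 18.1 = 23 hours, the level fell by a factor of 47.1/15.1 ≈ 3.1192.
n = log₂(3.1192) ≈ 1.6412 half-lives, so t½ = 23/1.6412 ≈ 14.014 hours.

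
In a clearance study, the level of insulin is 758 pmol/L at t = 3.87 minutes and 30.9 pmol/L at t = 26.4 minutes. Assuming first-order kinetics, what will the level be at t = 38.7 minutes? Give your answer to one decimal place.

Over Δt = 26.4 − 3.87 = 22.53 minutes, the level fell by a factor of 758/30.9 ≈ 24.531.
n = log₂(24.531) ≈ 4.6165 half-lives, so t½ = 22.53/4.6165 ≈ 4.8803 minutes.
From t = 26.4 to t = 38.7: 30.9 × (1/2)^((38.7−26.4)/4.8803) ≈ 5.3859 pmol/L.

5.4 pmol/L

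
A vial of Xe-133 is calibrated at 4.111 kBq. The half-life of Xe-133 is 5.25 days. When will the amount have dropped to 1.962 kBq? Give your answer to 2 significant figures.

Fraction remaining = 1.962/4.111 ≈ 0.47726.
n = log₂(4.111/1.962) = ln(2.0953)/ln 2 ≈ 1.0672 half-lives.
t = n × t½ = 1.0672 × 5.25 ≈ 5.6026 days.

5.6 days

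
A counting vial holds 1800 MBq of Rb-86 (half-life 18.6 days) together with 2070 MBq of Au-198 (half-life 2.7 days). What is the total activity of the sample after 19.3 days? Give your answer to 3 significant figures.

891 MBq

Rb-86: 1800 × (1/2)^(19.3/18.6) = 1800 × (1/2)^1.0376 ≈ 876.83 MBq.
Au-198: 2070 × (1/2)^(19.3/2.7) = 2070 × (1/2)^7.1481 ≈ 14.594 MBq.
Total = 876.83 + 14.594 ≈ 891.42 MBq.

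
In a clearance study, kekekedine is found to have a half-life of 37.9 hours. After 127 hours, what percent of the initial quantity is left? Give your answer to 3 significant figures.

n = 127/37.9 ≈ 3.3509 half-lives.
Fraction remaining = (1/2)^3.3509 ≈ 0.09801, i.e. 9.801%.

9.80%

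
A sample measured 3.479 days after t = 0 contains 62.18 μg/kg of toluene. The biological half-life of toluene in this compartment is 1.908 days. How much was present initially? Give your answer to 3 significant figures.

220 μg/kg

Number of half-lives elapsed: n = 3.479/1.908 ≈ 1.8234.
A₀ = A × 2^n = 62.18 × 2^1.8234 = 62.18 × 3.5391 ≈ 220.06 μg/kg.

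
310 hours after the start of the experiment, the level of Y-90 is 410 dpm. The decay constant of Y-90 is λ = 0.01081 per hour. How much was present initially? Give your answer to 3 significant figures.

t½ = ln 2 / λ = 0.69315 / 0.01081 ≈ 64.121 hours.
Number of half-lives elapsed: n = 310/64.121 ≈ 4.8346.
A₀ = A × 2^n = 410 × 2^4.8346 = 410 × 28.534 ≈ 11699 dpm.

11700 dpm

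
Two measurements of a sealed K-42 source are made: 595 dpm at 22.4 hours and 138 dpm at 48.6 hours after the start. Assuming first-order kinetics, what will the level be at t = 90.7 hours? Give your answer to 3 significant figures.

13.2 dpm

Over Δt = 48.6 − 22.4 = 26.2 hours, the level fell by a factor of 595/138 ≈ 4.3116.
n = log₂(4.3116) ≈ 2.1082 half-lives, so t½ = 26.2/2.1082 ≈ 12.428 hours.
From t = 48.6 to t = 90.7: 138 × (1/2)^((90.7−48.6)/12.428) ≈ 13.186 dpm.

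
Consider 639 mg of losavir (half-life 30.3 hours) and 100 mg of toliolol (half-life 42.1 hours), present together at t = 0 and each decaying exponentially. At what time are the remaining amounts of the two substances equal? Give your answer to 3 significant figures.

Set 639·(1/2)^(t/30.3) = 100·(1/2)^(t/42.1).
Taking log₂: log₂(639/100) = t·(1/30.3 − 1/42.1).
log₂(6.39) = 2.6758; 1/30.3 − 1/42.1 = 0.0092503.
t = 2.6758 / 0.0092503 ≈ 289.27 hours.

289 hours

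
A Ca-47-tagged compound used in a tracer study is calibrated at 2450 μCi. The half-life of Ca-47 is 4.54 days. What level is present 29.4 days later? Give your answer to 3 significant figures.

Number of half-lives: n = 29.4/4.54 ≈ 6.4758.
Remaining = 2450 × (1/2)^6.4758 = 2450 × 0.011236 ≈ 27.527 μCi.

27.5 μCi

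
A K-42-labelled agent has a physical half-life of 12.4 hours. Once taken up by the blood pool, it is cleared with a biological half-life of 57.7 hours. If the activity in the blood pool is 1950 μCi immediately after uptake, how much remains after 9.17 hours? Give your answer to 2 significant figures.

1000 μCi

1/t_eff = 1/t_phys + 1/t_biol = 1/12.4 + 1/57.7 = 0.097976 per hour.
t_eff = 12.4 × 57.7 / (12.4 + 57.7) ≈ 10.207 hours.
Remaining = 1950 × (1/2)^(9.17/10.207) = 1950 × (1/2)^0.89844 ≈ 1046.1 μCi.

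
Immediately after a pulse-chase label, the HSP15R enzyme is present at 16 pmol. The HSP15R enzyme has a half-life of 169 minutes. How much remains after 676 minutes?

1 pmol

Elapsed time is 4 half-lives (676/169).
Each half-life halves the amount: 16 × (1/2)^4 = 16/16 = 1 pmol.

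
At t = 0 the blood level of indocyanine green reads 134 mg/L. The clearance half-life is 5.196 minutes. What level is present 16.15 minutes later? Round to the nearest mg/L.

Number of half-lives: n = 16.15/5.196 ≈ 3.1082.
Remaining = 134 × (1/2)^3.1082 = 134 × 0.11597 ≈ 15.54 mg/L.

16 mg/L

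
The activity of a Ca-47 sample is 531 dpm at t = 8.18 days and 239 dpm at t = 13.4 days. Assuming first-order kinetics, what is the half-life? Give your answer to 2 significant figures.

4.5 days

Over Δt = 13.4 − 8.18 = 5.22 days, the level fell by a factor of 531/239 ≈ 2.2218.
n = log₂(2.2218) ≈ 1.1517 half-lives, so t½ = 5.22/1.1517 ≈ 4.5324 days.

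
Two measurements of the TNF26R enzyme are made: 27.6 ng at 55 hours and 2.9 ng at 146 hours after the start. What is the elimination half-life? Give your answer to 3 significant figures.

Over Δt = 146 − 55 = 91 hours, the level fell by a factor of 27.6/2.9 ≈ 9.5172.
n = log₂(9.5172) ≈ 3.2505 half-lives, so t½ = 91/3.2505 ≈ 27.995 hours.

28.0 hours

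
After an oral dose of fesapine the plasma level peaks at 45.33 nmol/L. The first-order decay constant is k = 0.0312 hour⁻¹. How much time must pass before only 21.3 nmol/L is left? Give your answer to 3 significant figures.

24.2 hours

t½ = ln 2 / k = 0.69315 / 0.0312 ≈ 22.216 hours.
Fraction remaining = 21.3/45.33 ≈ 0.46989.
n = log₂(45.33/21.3) = ln(2.1282)/ln 2 ≈ 1.0896 half-lives.
t = n × t½ = 1.0896 × 22.216 ≈ 24.207 hours.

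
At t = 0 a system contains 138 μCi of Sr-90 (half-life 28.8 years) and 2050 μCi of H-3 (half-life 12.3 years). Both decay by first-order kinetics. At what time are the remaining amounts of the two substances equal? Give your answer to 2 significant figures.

84 years

Set 138·(1/2)^(t/28.8) = 2050·(1/2)^(t/12.3).
Taking log₂: log₂(138/2050) = t·(1/28.8 − 1/12.3).
log₂(0.067317) = -3.8929; 1/28.8 − 1/12.3 = -0.046579.
t = -3.8929 / -0.046579 ≈ 83.577 years.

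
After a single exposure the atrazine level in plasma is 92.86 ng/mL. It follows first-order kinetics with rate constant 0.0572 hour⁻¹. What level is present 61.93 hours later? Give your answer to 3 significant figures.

t½ = ln 2 / λ = 0.69315 / 0.0572 ≈ 12.118 hours.
Number of half-lives: n = 61.93/12.118 ≈ 5.1106.
Remaining = 92.86 × (1/2)^5.1106 = 92.86 × 0.028944 ≈ 2.6877 ng/mL.

2.69 ng/mL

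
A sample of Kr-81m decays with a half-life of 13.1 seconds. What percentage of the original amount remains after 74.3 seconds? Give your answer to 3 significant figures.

n = 74.3/13.1 ≈ 5.6718 half-lives.
Fraction remaining = (1/2)^5.6718 ≈ 0.019617, i.e. 1.9617%.

1.96%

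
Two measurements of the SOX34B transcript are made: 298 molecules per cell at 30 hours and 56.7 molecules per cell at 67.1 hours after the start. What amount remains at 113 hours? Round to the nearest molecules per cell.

Over Δt = 67.1 − 30 = 37.1 hours, the level fell by a factor of 298/56.7 ≈ 5.2557.
n = log₂(5.2557) ≈ 2.3939 half-lives, so t½ = 37.1/2.3939 ≈ 15.498 hours.
From t = 67.1 to t = 113: 56.7 × (1/2)^((113−67.1)/15.498) ≈ 7.2781 molecules per cell.

7 molecules per cell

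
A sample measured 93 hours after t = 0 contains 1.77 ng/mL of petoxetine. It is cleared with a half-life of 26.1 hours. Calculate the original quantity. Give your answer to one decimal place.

Number of half-lives elapsed: n = 93/26.1 ≈ 3.5632.
A₀ = A × 2^n = 1.77 × 2^3.5632 = 1.77 × 11.82 ≈ 20.922 ng/mL.

20.9 ng/mL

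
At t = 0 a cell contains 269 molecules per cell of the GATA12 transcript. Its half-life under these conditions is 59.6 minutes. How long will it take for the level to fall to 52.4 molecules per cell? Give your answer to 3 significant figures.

141 minutes

Fraction remaining = 52.4/269 ≈ 0.1948.
n = log₂(269/52.4) = ln(5.1336)/ln 2 ≈ 2.36 half-lives.
t = n × t½ = 2.36 × 59.6 ≈ 140.65 minutes.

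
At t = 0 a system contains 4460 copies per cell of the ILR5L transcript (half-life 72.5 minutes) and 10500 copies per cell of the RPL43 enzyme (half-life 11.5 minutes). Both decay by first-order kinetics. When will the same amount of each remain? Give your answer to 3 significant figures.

Set 4460·(1/2)^(t/72.5) = 10500·(1/2)^(t/11.5).
Taking log₂: log₂(4460/10500) = t·(1/72.5 − 1/11.5).
log₂(0.42476) = -1.2353; 1/72.5 − 1/11.5 = -0.073163.
t = -1.2353 / -0.073163 ≈ 16.884 minutes.

16.9 minutes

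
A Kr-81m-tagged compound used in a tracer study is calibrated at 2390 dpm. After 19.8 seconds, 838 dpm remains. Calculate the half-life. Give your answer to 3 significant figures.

13.1 seconds

A/A₀ = 838/2390 ≈ 0.35063.
n = log₂(2.852) ≈ 1.512 half-lives elapsed in 19.8 seconds.
t½ = 19.8/1.512 ≈ 13.095 seconds.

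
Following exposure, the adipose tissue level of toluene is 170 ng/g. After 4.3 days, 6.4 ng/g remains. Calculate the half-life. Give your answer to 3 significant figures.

0.909 days

A/A₀ = 6.4/170 ≈ 0.037647.
n = log₂(26.562) ≈ 4.7313 half-lives elapsed in 4.3 days.
t½ = 4.3/4.7313 ≈ 0.90884 days.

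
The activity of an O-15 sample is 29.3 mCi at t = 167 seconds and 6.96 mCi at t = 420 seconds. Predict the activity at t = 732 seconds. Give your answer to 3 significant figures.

Over Δt = 420 − 167 = 253 seconds, the level fell by a factor of 29.3/6.96 ≈ 4.2098.
n = log₂(4.2098) ≈ 2.0737 half-lives, so t½ = 253/2.0737 ≈ 122 seconds.
From t = 420 to t = 732: 6.96 × (1/2)^((732−420)/122) ≈ 1.1824 mCi.

1.18 mCi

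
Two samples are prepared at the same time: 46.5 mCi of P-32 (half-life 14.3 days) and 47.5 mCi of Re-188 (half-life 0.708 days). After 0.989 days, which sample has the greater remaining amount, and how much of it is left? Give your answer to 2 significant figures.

P-32, 44 mCi

P-32: 46.5 × (1/2)^0.069161 ≈ 44.323 mCi.
Re-188: 47.5 × (1/2)^1.3969 ≈ 18.038 mCi.
P-32 has more remaining, at ≈ 44.323 mCi.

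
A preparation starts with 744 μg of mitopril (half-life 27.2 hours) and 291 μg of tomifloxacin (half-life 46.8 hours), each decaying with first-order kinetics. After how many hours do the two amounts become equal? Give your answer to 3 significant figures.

Set 744·(1/2)^(t/27.2) = 291·(1/2)^(t/46.8).
Taking log₂: log₂(744/291) = t·(1/27.2 − 1/46.8).
log₂(2.5567) = 1.3543; 1/27.2 − 1/46.8 = 0.015397.
t = 1.3543 / 0.015397 ≈ 87.957 hours.

88.0 hours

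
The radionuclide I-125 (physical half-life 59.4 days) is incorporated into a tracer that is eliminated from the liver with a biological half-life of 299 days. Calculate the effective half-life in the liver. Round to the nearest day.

50 days

1/t_eff = 1/t_phys + 1/t_biol = 1/59.4 + 1/299 = 0.020179 per day.
t_eff = 59.4 × 299 / (59.4 + 299) ≈ 49.555 days.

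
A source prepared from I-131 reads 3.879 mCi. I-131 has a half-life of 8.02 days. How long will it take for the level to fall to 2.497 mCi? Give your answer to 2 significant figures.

Fraction remaining = 2.497/3.879 ≈ 0.64372.
n = log₂(3.879/2.497) = ln(1.5535)/ln 2 ≈ 0.63549 half-lives.
t = n × t½ = 0.63549 × 8.02 ≈ 5.0966 days.

5.1 days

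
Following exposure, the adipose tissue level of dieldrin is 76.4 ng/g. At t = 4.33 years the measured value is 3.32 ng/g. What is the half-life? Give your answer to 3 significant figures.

0.957 years

A/A₀ = 3.32/76.4 ≈ 0.043455.
n = log₂(23.012) ≈ 4.5243 half-lives elapsed in 4.33 years.
t½ = 4.33/4.5243 ≈ 0.95705 years.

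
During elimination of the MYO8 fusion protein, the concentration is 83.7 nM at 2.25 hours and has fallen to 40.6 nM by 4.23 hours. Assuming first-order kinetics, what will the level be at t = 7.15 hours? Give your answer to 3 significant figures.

Over Δt = 4.23 − 2.25 = 1.98 hours, the level fell by a factor of 83.7/40.6 ≈ 2.0616.
n = log₂(2.0616) ≈ 1.0437 half-lives, so t½ = 1.98/1.0437 ≈ 1.897 hours.
From t = 4.23 to t = 7.15: 40.6 × (1/2)^((7.15−4.23)/1.897) ≈ 13.969 nM.

14.0 nM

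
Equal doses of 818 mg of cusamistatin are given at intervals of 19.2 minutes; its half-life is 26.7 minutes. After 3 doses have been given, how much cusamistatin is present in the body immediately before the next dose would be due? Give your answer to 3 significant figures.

982 mg

The 3 doses were given 57.6, 38.4, 19.2 minutes ago.
Total = 818·(1/2)^(57.6/26.7) + 818·(1/2)^(38.4/26.7) + 818·(1/2)^(19.2/26.7)
      = 183.38 + 301.86 + 496.92 ≈ 982.15 mg.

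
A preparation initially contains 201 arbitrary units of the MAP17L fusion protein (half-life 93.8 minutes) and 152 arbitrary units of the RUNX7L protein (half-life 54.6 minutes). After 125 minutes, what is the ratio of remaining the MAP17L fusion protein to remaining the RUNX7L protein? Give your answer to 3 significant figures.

2.57

MAP17L fusion protein: 201 × (1/2)^(125/93.8) = 201 × (1/2)^1.3326 ≈ 79.806 arbitrary units.
RUNX7L protein: 152 × (1/2)^(125/54.6) = 152 × (1/2)^2.2894 ≈ 31.094 arbitrary units.
Ratio ≈ 79.806 / 31.094 ≈ 2.5666.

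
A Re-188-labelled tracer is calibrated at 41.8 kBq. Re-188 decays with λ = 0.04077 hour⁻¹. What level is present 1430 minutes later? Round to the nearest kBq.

16 kBq

t½ = ln 2 / λ = 0.69315 / 0.04077 ≈ 17.001 hours.
Convert the elapsed time: 1430 minutes = 23.8333 hours.
Number of half-lives: n = 23.8333/17.001 ≈ 1.4018.
Remaining = 41.8 × (1/2)^1.4018 = 41.8 × 0.37844 ≈ 15.819 kBq.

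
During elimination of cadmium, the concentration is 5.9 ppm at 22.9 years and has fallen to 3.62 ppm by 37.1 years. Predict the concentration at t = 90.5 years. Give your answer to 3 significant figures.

Over Δt = 37.1 − 22.9 = 14.2 years, the level fell by a factor of 5.9/3.62 ≈ 1.6298.
n = log₂(1.6298) ≈ 0.70473 half-lives, so t½ = 14.2/0.70473 ≈ 20.15 years.
From t = 37.1 to t = 90.5: 3.62 × (1/2)^((90.5−37.1)/20.15) ≈ 0.57667 ppm.

0.577 ppm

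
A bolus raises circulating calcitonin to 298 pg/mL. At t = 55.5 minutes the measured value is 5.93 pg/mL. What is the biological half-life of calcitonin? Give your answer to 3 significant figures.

9.82 minutes

A/A₀ = 5.93/298 ≈ 0.019899.
n = log₂(50.253) ≈ 5.6511 half-lives elapsed in 55.5 minutes.
t½ = 55.5/5.6511 ≈ 9.821 minutes.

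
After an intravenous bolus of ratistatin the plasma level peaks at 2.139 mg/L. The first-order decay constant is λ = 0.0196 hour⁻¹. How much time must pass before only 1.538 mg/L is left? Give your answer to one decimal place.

16.8 hours

t½ = ln 2 / λ = 0.69315 / 0.0196 ≈ 35.365 hours.
Fraction remaining = 1.538/2.139 ≈ 0.71903.
n = log₂(2.139/1.538) = ln(1.3908)/ln 2 ≈ 0.47588 half-lives.
t = n × t½ = 0.47588 × 35.365 ≈ 16.829 hours.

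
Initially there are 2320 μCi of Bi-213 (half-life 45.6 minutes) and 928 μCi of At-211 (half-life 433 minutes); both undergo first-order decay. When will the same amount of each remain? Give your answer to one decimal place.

67.4 minutes

Set 2320·(1/2)^(t/45.6) = 928·(1/2)^(t/433).
Taking log₂: log₂(2320/928) = t·(1/45.6 − 1/433).
log₂(2.5) = 1.3219; 1/45.6 − 1/433 = 0.01962.
t = 1.3219 / 0.01962 ≈ 67.375 minutes.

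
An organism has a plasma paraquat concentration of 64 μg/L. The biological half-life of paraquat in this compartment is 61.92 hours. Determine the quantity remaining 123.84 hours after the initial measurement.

16 μg/L

Elapsed time is 2 half-lives (123.84/61.92).
Each half-life halves the amount: 64 × (1/2)^2 = 64/4 = 16 μg/L.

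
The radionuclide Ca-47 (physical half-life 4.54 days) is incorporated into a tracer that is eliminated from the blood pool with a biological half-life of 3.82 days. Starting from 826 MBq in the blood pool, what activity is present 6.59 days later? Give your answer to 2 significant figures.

1/t_eff = 1/t_phys + 1/t_biol = 1/4.54 + 1/3.82 = 0.48204 per day.
t_eff = 4.54 × 3.82 / (4.54 + 3.82) ≈ 2.0745 days.
Remaining = 826 × (1/2)^(6.59/2.0745) = 826 × (1/2)^3.1767 ≈ 91.35 MBq.

91 MBq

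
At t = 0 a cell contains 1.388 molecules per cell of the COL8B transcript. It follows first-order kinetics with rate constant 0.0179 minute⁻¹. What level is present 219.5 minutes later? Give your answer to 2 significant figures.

0.027 molecules per cell

t½ = ln 2 / k = 0.69315 / 0.0179 ≈ 38.723 minutes.
Number of half-lives: n = 219.5/38.723 ≈ 5.6684.
Remaining = 1.388 × (1/2)^5.6684 = 1.388 × 0.019662 ≈ 0.027291 molecules per cell.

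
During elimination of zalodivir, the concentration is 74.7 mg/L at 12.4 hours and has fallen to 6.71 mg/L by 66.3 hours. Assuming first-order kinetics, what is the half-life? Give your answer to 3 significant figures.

15.5 hours

Over Δt = 66.3 − 12.4 = 53.9 hours, the level fell by a factor of 74.7/6.71 ≈ 11.133.
n = log₂(11.133) ≈ 3.4767 half-lives, so t½ = 53.9/3.4767 ≈ 15.503 hours.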